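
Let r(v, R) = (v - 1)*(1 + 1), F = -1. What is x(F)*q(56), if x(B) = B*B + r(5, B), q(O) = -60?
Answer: -540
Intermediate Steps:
r(v, R) = -2 + 2*v (r(v, R) = (-1 + v)*2 = -2 + 2*v)
x(B) = 8 + B² (x(B) = B*B + (-2 + 2*5) = B² + (-2 + 10) = B² + 8 = 8 + B²)
x(F)*q(56) = (8 + (-1)²)*(-60) = (8 + 1)*(-60) = 9*(-60) = -540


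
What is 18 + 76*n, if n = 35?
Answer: 2678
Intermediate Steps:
18 + 76*n = 18 + 76*35 = 18 + 2660 = 2678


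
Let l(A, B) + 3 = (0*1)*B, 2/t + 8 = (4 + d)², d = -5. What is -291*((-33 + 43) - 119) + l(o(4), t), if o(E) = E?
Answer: 31716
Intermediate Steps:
t = -2/7 (t = 2/(-8 + (4 - 5)²) = 2/(-8 + (-1)²) = 2/(-8 + 1) = 2/(-7) = 2*(-⅐) = -2/7 ≈ -0.28571)
l(A, B) = -3 (l(A, B) = -3 + (0*1)*B = -3 + 0*B = -3 + 0 = -3)
-291*((-33 + 43) - 119) + l(o(4), t) = -291*((-33 + 43) - 119) - 3 = -291*(10 - 119) - 3 = -291*(-109) - 3 = 31719 - 3 = 31716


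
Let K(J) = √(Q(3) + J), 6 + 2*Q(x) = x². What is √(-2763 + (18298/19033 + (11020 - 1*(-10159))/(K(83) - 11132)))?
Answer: √(-454936100093166 + 265455369101*√2)/(2719*√(22264 - 13*√2)) ≈ 52.573*I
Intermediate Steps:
Q(x) = -3 + x²/2
K(J) = √(3/2 + J) (K(J) = √((-3 + (½)*3²) + J) = √((-3 + (½)*9) + J) = √((-3 + 9/2) + J) = √(3/2 + J))
√(-2763 + (18298/19033 + (11020 - 1*(-10159))/(K(83) - 11132))) = √(-2763 + (18298/19033 + (11020 - 1*(-10159))/(√(6 + 4*83)/2 - 11132))) = √(-2763 + (18298*(1/19033) + (11020 + 10159)/(√(6 + 332)/2 - 11132))) = √(-2763 + (2614/2719 + 21179/(√338/2 - 11132))) = √(-2763 + (2614/2719 + 21179/((13*√2)/2 - 11132))) = √(-2763 + (2614/2719 + 21179/(13*√2/2 - 11132))) = √(-2763 + (2614/2719 + 21179/(-11132 + 13*√2/2))) = √(-7509983/2719 + 21179/(-11132 + 13*√2/2))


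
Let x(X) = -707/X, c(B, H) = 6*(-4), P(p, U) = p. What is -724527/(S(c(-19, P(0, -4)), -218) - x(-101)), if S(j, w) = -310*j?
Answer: -724527/7433 ≈ -97.474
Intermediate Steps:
c(B, H) = -24
-724527/(S(c(-19, P(0, -4)), -218) - x(-101)) = -724527/(-310*(-24) - (-707)/(-101)) = -724527/(7440 - (-707)*(-1)/101) = -724527/(7440 - 1*7) = -724527/(7440 - 7) = -724527/7433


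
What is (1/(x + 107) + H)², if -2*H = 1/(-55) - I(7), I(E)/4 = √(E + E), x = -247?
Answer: 132809609/2371600 + 3*√14/385 ≈ 56.029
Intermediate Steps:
I(E) = 4*√2*√E (I(E) = 4*√(E + E) = 4*√(2*E) = 4*(√2*√E) = 4*√2*√E)
H = 1/110 + 2*√14 (H = -(1/(-55) - 4*√2*√7)/2 = -(-1/55 - 4*√14)/2 = 1/110 + 2*√14 ≈ 7.4924)
(1/(x + 107) + H)² = (1/(-247 + 107) + (1/110 + 2*√14))² = (1/(-140) + (1/110 + 2*√14))² = (-1/140 + (1/110 + 2*√14))² = (3/1540 + 2*√14)²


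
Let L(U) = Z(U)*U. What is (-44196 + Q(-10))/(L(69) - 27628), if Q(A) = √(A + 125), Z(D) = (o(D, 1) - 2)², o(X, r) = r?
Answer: 348/217 - √115/27559 ≈ 1.6033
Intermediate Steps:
Z(D) = 1 (Z(D) = (1 - 2)² = (-1)² = 1)
L(U) = U (L(U) = 1*U = U)
Q(A) = √(125 + A)
(-44196 + Q(-10))/(L(69) - 27628) = (-44196 + √(125 - 10))/(69 - 27628) = (-44196 + √115)/(-27559) = (-44196 + √115)*(-1/27559) = 348/217 - √115/27559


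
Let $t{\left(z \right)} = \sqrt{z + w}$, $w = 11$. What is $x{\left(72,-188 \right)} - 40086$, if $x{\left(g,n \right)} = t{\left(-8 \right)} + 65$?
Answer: $-40021 + \sqrt{3} \approx -40019.0$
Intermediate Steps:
$t{\left(z \right)} = \sqrt{11 + z}$ ($t{\left(z \right)} = \sqrt{z + 11} = \sqrt{11 + z}$)
$x{\left(g,n \right)} = 65 + \sqrt{3}$ ($x{\left(g,n \right)} = \sqrt{11 - 8} + 65 = \sqrt{3} + 65 = 65 + \sqrt{3}$)
$x{\left(72,-188 \right)} - 40086 = \left(65 + \sqrt{3}\right) - 40086 = -40021 + \sqrt{3}$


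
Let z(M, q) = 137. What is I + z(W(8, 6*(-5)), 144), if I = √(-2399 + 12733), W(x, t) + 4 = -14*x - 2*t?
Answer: 137 + √10334 ≈ 238.66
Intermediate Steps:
W(x, t) = -4 - 14*x - 2*t (W(x, t) = -4 + (-14*x - 2*t) = -4 - 14*x - 2*t)
I = √10334 ≈ 101.66
I + z(W(8, 6*(-5)), 144) = √10334 + 137 = 137 + √10334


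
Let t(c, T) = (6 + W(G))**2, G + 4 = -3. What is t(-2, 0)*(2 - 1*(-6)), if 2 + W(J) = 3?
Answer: 392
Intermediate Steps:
G = -7 (G = -4 - 3 = -7)
W(J) = 1 (W(J) = -2 + 3 = 1)
t(c, T) = 49 (t(c, T) = (6 + 1)**2 = 7**2 = 49)
t(-2, 0)*(2 - 1*(-6)) = 49*(2 - 1*(-6)) = 49*(2 + 6) = 49*8 = 392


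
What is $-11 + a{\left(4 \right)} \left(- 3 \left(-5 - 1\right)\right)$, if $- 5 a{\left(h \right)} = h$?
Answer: $- \frac{127}{5} \approx -25.4$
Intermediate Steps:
$a{\left(h \right)} = - \frac{h}{5}$
$-11 + a{\left(4 \right)} \left(- 3 \left(-5 - 1\right)\right) = -11 + \left(- \frac{1}{5}\right) 4 \left(- 3 \left(-5 - 1\right)\right) = -11 - \frac{4 \left(\left(-3\right) \left(-6\right)\right)}{5} = -11 - \frac{72}{5} = - \frac{127}{5}$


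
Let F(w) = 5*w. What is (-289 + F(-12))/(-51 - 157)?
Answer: 349/208 ≈ 1.6779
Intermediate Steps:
(-289 + F(-12))/(-51 - 157) = (-289 + 5*(-12))/(-51 - 157) = (-289 - 60)/(-208) = -349*(-1/208) = 349/208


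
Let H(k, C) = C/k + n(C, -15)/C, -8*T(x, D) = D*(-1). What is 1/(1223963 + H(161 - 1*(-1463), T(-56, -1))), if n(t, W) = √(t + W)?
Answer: 206595241016640/252864931127938734977 + 3713425408*I*√2/252864931127938734977 ≈ 8.1702e-7 + 2.0768e-11*I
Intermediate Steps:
n(t, W) = √(W + t)
T(x, D) = D/8 (T(x, D) = -D*(-1)/8 = -(-1)*D/8 = D/8)
H(k, C) = C/k + √(-15 + C)/C
1/(1223963 + H(161 - 1*(-1463), T(-56, -1))) = 1/(1223963 + (((⅛)*(-1))/(161 - 1*(-1463)) + √(-15 + (⅛)*(-1))/(((⅛)*(-1))))) = 1/(1223963 + (-1/(8*(161 + 1463)) + √(-15 - ⅛)/(-⅛))) = 1/(1223963 + (-⅛/1624 - 22*I*√2)) = 1/(1223963 + (-⅛*1/1624 - 22*I*√2)) = 1/(1223963 + (-1/12992 - 22*I*√2)) = 1/(15901727295/12992 - 22*I*√2)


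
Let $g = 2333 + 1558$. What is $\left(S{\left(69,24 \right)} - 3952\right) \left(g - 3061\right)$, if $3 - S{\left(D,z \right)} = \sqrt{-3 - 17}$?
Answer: $-3277670 - 1660 i \sqrt{5} \approx -3.2777 \cdot 10^{6} - 3711.9 i$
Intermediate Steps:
$g = 3891$
$S{\left(D,z \right)} = 3 - 2 i \sqrt{5}$ ($S{\left(D,z \right)} = 3 - \sqrt{-3 - 17} = 3 - \sqrt{-20} = 3 - 2 i \sqrt{5}$)
$\left(S{\left(69,24 \right)} - 3952\right) \left(g - 3061\right) = \left(\left(3 - 2 i \sqrt{5}\right) - 3952\right) \left(3891 - 3061\right) = \left(-3949 - 2 i \sqrt{5}\right) 830 = -3277670 - 1660 i \sqrt{5}$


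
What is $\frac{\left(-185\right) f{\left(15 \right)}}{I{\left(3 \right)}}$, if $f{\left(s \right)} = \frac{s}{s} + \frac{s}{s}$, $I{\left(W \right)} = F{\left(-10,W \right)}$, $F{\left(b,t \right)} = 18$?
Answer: $- \frac{185}{9} \approx -20.556$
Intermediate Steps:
$I{\left(W \right)} = 18$
$f{\left(s \right)} = 2$ ($f{\left(s \right)} = 1 + 1 = 2$)
$\frac{\left(-185\right) f{\left(15 \right)}}{I{\left(3 \right)}} = \frac{\left(-185\right) 2}{18} = \left(-370\right) \frac{1}{18} = - \frac{185}{9}$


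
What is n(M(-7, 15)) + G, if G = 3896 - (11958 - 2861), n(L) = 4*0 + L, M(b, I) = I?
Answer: -5186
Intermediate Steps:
n(L) = L (n(L) = 0 + L = L)
G = -5201 (G = 3896 - 1*9097 = 3896 - 9097 = -5201)
n(M(-7, 15)) + G = 15 - 5201 = -5186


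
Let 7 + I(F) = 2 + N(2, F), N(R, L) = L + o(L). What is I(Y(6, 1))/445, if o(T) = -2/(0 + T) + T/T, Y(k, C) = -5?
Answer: -43/2225 ≈ -0.019326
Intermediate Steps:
o(T) = 1 - 2/T (o(T) = -2/T + 1 = 1 - 2/T)
N(R, L) = L + (-2 + L)/L
I(F) = -4 + F - 2/F (I(F) = -7 + (2 + (1 + F - 2/F)) = -7 + (3 + F - 2/F) = -4 + F - 2/F)
I(Y(6, 1))/445 = (-4 - 5 - 2/(-5))/445 = (-4 - 5 - 2*(-1/5))*(1/445) = (-4 - 5 + 2/5)*(1/445) = -43/5*1/445 = -43/2225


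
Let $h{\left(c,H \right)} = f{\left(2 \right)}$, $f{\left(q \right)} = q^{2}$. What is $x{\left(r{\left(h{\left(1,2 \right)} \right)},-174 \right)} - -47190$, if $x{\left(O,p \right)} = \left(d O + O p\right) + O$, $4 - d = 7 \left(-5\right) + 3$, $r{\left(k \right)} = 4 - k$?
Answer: $47190$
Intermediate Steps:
$h{\left(c,H \right)} = 4$ ($h{\left(c,H \right)} = 2^{2} = 4$)
$d = 36$ ($d = 4 - \left(7 \left(-5\right) + 3\right) = 4 - \left(-35 + 3\right) = 4 - -32 = 4 + 32 = 36$)
$x{\left(O,p \right)} = 37 O + O p$ ($x{\left(O,p \right)} = \left(36 O + O p\right) + O = 37 O + O p$)
$x{\left(r{\left(h{\left(1,2 \right)} \right)},-174 \right)} - -47190 = \left(4 - 4\right) \left(37 - 174\right) - -47190 = \left(4 - 4\right) \left(-137\right) + 47190 = 0 \left(-137\right) + 47190 = 0 + 47190 = 47190$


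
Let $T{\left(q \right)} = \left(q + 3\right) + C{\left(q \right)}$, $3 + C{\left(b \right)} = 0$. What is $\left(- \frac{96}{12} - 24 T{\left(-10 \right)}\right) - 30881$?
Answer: $-30649$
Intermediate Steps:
$C{\left(b \right)} = -3$ ($C{\left(b \right)} = -3 + 0 = -3$)
$T{\left(q \right)} = q$ ($T{\left(q \right)} = \left(q + 3\right) - 3 = \left(3 + q\right) - 3 = q$)
$\left(- \frac{96}{12} - 24 T{\left(-10 \right)}\right) - 30881 = \left(- \frac{96}{12} - -240\right) - 30881 = \left(\left(-96\right) \frac{1}{12} + 240\right) - 30881 = \left(-8 + 240\right) - 30881 = 232 - 30881 = -30649$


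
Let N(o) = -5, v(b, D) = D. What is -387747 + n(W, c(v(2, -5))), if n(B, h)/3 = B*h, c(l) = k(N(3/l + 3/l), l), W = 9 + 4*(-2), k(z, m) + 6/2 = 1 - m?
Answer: -387738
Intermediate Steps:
k(z, m) = -2 - m (k(z, m) = -3 + (1 - m) = -2 - m)
W = 1 (W = 9 - 8 = 1)
c(l) = -2 - l
n(B, h) = 3*B*h (n(B, h) = 3*(B*h) = 3*B*h)
-387747 + n(W, c(v(2, -5))) = -387747 + 3*1*(-2 - 1*(-5)) = -387747 + 3*1*(-2 + 5) = -387747 + 3*1*3 = -387747 + 9 = -387738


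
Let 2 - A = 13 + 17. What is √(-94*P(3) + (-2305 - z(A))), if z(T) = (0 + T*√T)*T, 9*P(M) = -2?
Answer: √(-20557 - 14112*I*√7)/3 ≈ 35.012 - 59.245*I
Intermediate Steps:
P(M) = -2/9 (P(M) = (⅑)*(-2) = -2/9)
A = -28 (A = 2 - (13 + 17) = 2 - 1*30 = 2 - 30 = -28)
z(T) = T^(5/2) (z(T) = (0 + T^(3/2))*T = T^(3/2)*T = T^(5/2))
√(-94*P(3) + (-2305 - z(A))) = √(-94*(-2/9) + (-2305 - (-28)^(5/2))) = √(188/9 + (-2305 - 1568*I*√7)) = √(-20557/9 - 1568*I*√7)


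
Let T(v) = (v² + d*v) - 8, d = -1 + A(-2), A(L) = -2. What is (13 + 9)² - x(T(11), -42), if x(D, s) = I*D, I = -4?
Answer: 804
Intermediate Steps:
d = -3 (d = -1 - 2 = -3)
T(v) = -8 + v² - 3*v (T(v) = (v² - 3*v) - 8 = -8 + v² - 3*v)
x(D, s) = -4*D
(13 + 9)² - x(T(11), -42) = (13 + 9)² - (-4)*(-8 + 11² - 3*11) = 22² - (-4)*(-8 + 121 - 33) = 484 - (-4)*80 = 484 - 1*(-320) = 484 + 320 = 804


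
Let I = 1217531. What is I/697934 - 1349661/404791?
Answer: -449128709353/282517401794 ≈ -1.5897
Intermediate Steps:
I/697934 - 1349661/404791 = 1217531/697934 - 1349661/404791 = -449128709353/282517401794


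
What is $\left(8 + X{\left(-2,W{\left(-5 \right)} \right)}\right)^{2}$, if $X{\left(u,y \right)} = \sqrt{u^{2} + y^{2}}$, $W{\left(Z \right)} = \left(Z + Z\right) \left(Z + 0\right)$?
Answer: $2568 + 32 \sqrt{626} \approx 3368.6$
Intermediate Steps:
$W{\left(Z \right)} = 2 Z^{2}$ ($W{\left(Z \right)} = 2 Z Z = 2 Z^{2}$)
$\left(8 + X{\left(-2,W{\left(-5 \right)} \right)}\right)^{2} = \left(8 + \sqrt{\left(-2\right)^{2} + \left(2 \left(-5\right)^{2}\right)^{2}}\right)^{2} = \left(8 + \sqrt{4 + \left(2 \cdot 25\right)^{2}}\right)^{2} = \left(8 + \sqrt{4 + 50^{2}}\right)^{2} = \left(8 + \sqrt{4 + 2500}\right)^{2} = \left(8 + \sqrt{2504}\right)^{2} = \left(8 + 2 \sqrt{626}\right)^{2}$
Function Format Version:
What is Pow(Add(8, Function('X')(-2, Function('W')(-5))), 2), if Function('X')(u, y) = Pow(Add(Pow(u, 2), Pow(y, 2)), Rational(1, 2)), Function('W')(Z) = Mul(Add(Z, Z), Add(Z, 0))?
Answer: Add(2568, Mul(32, Pow(626, Rational(1, 2)))) ≈ 3368.6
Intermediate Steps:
Function('W')(Z) = Mul(2, Pow(Z, 2)) (Function('W')(Z) = Mul(Mul(2, Z), Z) = Mul(2, Pow(Z, 2)))
Pow(Add(8, Function('X')(-2, Function('W')(-5))), 2) = Pow(Add(8, Pow(Add(Pow(-2, 2), Pow(Mul(2, Pow(-5, 2)), 2)), Rational(1, 2))), 2) = Pow(Add(8, Pow(Add(4, Pow(Mul(2, 25), 2)), Rational(1, 2))), 2) = Pow(Add(8, Pow(Add(4, Pow(50, 2)), Rational(1, 2))), 2) = Pow(Add(8, Pow(Add(4, 2500), Rational(1, 2))), 2) = Pow(Add(8, Pow(2504, Rational(1, 2))), 2) = Pow(Add(8, Mul(2, Pow(626, Rational(1, 2)))), 2)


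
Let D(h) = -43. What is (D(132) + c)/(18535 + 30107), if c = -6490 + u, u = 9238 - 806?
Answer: 633/16214 ≈ 0.039040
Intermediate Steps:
u = 8432
c = 1942 (c = -6490 + 8432 = 1942)
(D(132) + c)/(18535 + 30107) = (-43 + 1942)/(18535 + 30107) = 1899/48642 = 1899*(1/48642) = 633/16214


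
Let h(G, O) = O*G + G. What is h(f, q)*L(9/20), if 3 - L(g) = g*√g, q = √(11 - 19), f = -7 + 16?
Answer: 27*(1 + 2*I*√2)*(200 - 9*√5)/200 ≈ 24.283 + 68.683*I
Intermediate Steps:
f = 9
q = 2*I*√2 (q = √(-8) = 2*I*√2 ≈ 2.8284*I)
L(g) = 3 - g^(3/2) (L(g) = 3 - g*√g = 3 - g^(3/2))
h(G, O) = G + G*O (h(G, O) = G*O + G = G + G*O)
h(f, q)*L(9/20) = (9*(1 + 2*I*√2))*(3 - (9/20)^(3/2)) = (9 + 18*I*√2)*(3 - (9*(1/20))^(3/2)) = (9 + 18*I*√2)*(3 - (9/20)^(3/2)) = (9 + 18*I*√2)*(3 - 27*√5/200) = (3 - 27*√5/200)*(9 + 18*I*√2)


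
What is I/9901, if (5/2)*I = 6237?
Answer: 12474/49505 ≈ 0.25197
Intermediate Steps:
I = 12474/5 (I = (⅖)*6237 = 12474/5 ≈ 2494.8)
I/9901 = (12474/5)/9901 = (12474/5)*(1/9901) = 12474/49505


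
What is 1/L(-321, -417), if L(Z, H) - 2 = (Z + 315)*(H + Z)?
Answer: 1/4430 ≈ 0.00022573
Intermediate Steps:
L(Z, H) = 2 + (315 + Z)*(H + Z) (L(Z, H) = 2 + (Z + 315)*(H + Z) = 2 + (315 + Z)*(H + Z))
1/L(-321, -417) = 1/(2 + (-321)**2 + 315*(-417) + 315*(-321) - 417*(-321)) = 1/(2 + 103041 - 131355 - 101115 + 133857) = 1/4430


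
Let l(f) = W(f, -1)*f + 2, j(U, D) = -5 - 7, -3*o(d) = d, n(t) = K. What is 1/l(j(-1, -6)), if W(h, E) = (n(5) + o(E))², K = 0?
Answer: 3/2 ≈ 1.5000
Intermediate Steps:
n(t) = 0
o(d) = -d/3
W(h, E) = E²/9 (W(h, E) = (0 - E/3)² = (-E/3)² = E²/9)
j(U, D) = -12
l(f) = 2 + f/9 (l(f) = ((⅑)*(-1)²)*f + 2 = ((⅑)*1)*f + 2 = f/9 + 2 = 2 + f/9)
1/l(j(-1, -6)) = 1/(2 + (⅑)*(-12)) = 1/(2 - 4/3) = 1/(⅔) = 3/2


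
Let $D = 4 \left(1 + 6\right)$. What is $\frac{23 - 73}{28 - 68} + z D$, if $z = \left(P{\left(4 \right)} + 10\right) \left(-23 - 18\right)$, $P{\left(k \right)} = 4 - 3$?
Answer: $- \frac{50507}{4} \approx -12627.0$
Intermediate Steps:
$D = 28$ ($D = 4 \cdot 7 = 28$)
$P{\left(k \right)} = 1$
$z = -451$ ($z = \left(1 + 10\right) \left(-23 - 18\right) = 11 \left(-41\right) = -451$)
$\frac{23 - 73}{28 - 68} + z D = \frac{23 - 73}{28 - 68} - 12628 = - \frac{50}{-40} - 12628 = \left(-50\right) \left(- \frac{1}{40}\right) - 12628 = \frac{5}{4} - 12628 = - \frac{50507}{4}$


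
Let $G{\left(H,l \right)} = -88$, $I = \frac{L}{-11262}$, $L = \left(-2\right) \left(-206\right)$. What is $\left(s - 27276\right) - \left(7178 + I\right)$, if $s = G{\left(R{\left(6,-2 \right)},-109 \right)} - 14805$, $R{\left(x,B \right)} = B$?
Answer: $- \frac{277872751}{5631} \approx -49347.0$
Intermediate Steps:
$L = 412$
$I = - \frac{206}{5631}$ ($I = \frac{412}{-11262} = 412 \left(- \frac{1}{11262}\right) = - \frac{206}{5631} \approx -0.036583$)
$s = -14893$ ($s = -88 - 14805 = -14893$)
$\left(s - 27276\right) - \left(7178 + I\right) = \left(-14893 - 27276\right) - \frac{40419112}{5631} = -42169 + \left(-7178 + \frac{206}{5631}\right) = -42169 - \frac{40419112}{5631} = - \frac{277872751}{5631}$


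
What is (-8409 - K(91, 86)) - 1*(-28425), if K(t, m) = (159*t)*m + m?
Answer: -1224404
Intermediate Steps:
K(t, m) = m + 159*m*t (K(t, m) = 159*m*t + m = m + 159*m*t)
(-8409 - K(91, 86)) - 1*(-28425) = (-8409 - 86*(1 + 159*91)) - 1*(-28425) = (-8409 - 86*(1 + 14469)) + 28425 = (-8409 - 86*14470) + 28425 = (-8409 - 1*1244420) + 28425 = (-8409 - 1244420) + 28425 = -1252829 + 28425 = -1224404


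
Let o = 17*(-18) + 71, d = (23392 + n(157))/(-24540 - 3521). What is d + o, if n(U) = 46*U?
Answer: -6624949/28061 ≈ -236.09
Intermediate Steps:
d = -30614/28061 (d = (23392 + 46*157)/(-24540 - 3521) = (23392 + 7222)/(-28061) = 30614*(-1/28061) = -30614/28061 ≈ -1.0910)
o = -235 (o = -306 + 71 = -235)
d + o = -30614/28061 - 235 = -6624949/28061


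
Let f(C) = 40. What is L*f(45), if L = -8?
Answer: -320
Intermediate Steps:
L*f(45) = -8*40 = -320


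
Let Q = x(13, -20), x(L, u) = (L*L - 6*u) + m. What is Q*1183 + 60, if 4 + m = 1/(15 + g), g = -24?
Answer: 3033752/9 ≈ 3.3708e+5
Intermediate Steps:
m = -37/9 (m = -4 + 1/(15 - 24) = -4 + 1/(-9) = -4 - 1/9 = -37/9 ≈ -4.1111)
x(L, u) = -37/9 + L**2 - 6*u (x(L, u) = (L*L - 6*u) - 37/9 = (L**2 - 6*u) - 37/9 = -37/9 + L**2 - 6*u)
Q = 2564/9 (Q = -37/9 + 13**2 - 6*(-20) = -37/9 + 169 + 120 = 2564/9 ≈ 284.89)
Q*1183 + 60 = (2564/9)*1183 + 60 = 3033212/9 + 60 = 3033752/9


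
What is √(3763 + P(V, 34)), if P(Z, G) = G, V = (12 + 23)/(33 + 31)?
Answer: √3797 ≈ 61.620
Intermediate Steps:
V = 35/64 ≈ 0.54688
√(3763 + P(V, 34)) = √(3763 + 34) = √3797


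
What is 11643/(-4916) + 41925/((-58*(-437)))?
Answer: -44500089/62300468 ≈ -0.71428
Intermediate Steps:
11643/(-4916) + 41925/((-58*(-437))) = 11643*(-1/4916) + 41925/25346 = -11643/4916 + 41925*(1/25346) = -11643/4916 + 41925/25346 = -44500089/62300468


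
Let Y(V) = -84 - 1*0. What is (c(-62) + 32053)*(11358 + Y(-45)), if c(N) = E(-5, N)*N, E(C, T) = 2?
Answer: 359967546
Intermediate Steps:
Y(V) = -84 (Y(V) = -84 + 0 = -84)
c(N) = 2*N
(c(-62) + 32053)*(11358 + Y(-45)) = (2*(-62) + 32053)*(11358 - 84) = (-124 + 32053)*11274 = 31929*11274 = 359967546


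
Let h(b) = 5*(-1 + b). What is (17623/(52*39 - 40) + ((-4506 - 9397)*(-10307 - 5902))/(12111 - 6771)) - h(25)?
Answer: 9308820952/221165 ≈ 42090.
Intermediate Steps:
h(b) = -5 + 5*b
(17623/(52*39 - 40) + ((-4506 - 9397)*(-10307 - 5902))/(12111 - 6771)) - h(25) = (17623/(52*39 - 40) + ((-4506 - 9397)*(-10307 - 5902))/(12111 - 6771)) - (-5 + 5*25) = (17623/(2028 - 40) - 13903*(-16209)/5340) - (-5 + 125) = (17623/1988 + 225353727*(1/5340)) - 1*120 = (17623*(1/1988) + 75117909/1780) - 120 = (17623/1988 + 75117909/1780) - 120 = 9335360752/221165 - 120 = 9308820952/221165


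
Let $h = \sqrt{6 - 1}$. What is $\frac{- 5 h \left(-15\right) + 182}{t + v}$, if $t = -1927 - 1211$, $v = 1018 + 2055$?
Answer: $- \frac{14}{5} - \frac{15 \sqrt{5}}{13} \approx -5.3801$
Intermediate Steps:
$v = 3073$
$t = -3138$ ($t = -1927 - 1211 = -3138$)
$h = \sqrt{5} \approx 2.2361$
$\frac{- 5 h \left(-15\right) + 182}{t + v} = \frac{- 5 \sqrt{5} \left(-15\right) + 182}{-3138 + 3073} = \frac{75 \sqrt{5} + 182}{-65} = \left(182 + 75 \sqrt{5}\right) \left(- \frac{1}{65}\right) = - \frac{14}{5} - \frac{15 \sqrt{5}}{13}$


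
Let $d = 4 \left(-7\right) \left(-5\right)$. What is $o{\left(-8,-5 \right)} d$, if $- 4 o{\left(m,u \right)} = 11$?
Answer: $-385$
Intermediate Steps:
$o{\left(m,u \right)} = - \frac{11}{4}$ ($o{\left(m,u \right)} = \left(- \frac{1}{4}\right) 11 = - \frac{11}{4}$)
$d = 140$ ($d = \left(-28\right) \left(-5\right) = 140$)
$o{\left(-8,-5 \right)} d = \left(- \frac{11}{4}\right) 140 = -385$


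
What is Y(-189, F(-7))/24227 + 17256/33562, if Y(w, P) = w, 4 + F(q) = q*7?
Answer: 29408421/58079041 ≈ 0.50635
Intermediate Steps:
F(q) = -4 + 7*q (F(q) = -4 + q*7 = -4 + 7*q)
Y(-189, F(-7))/24227 + 17256/33562 = -189/24227 + 17256/33562 = -189*1/24227 + 17256*(1/33562) = -27/3461 + 8628/16781 = 29408421/58079041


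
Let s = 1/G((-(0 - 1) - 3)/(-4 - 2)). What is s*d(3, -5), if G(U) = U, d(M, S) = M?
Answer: 9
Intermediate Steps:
s = 3 (s = 1/((-(0 - 1) - 3)/(-4 - 2)) = 1/((-1*(-1) - 3)/(-6)) = 1/((1 - 3)*(-⅙)) = 1/(-2*(-⅙)) = 1/(⅓) = 3)
s*d(3, -5) = 3*3 = 9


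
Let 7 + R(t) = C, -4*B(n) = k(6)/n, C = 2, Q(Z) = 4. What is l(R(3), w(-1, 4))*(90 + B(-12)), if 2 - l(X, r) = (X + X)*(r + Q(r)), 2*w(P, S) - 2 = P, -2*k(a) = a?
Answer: 67633/16 ≈ 4227.1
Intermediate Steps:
k(a) = -a/2
w(P, S) = 1 + P/2
B(n) = 3/(4*n) (B(n) = -(-1/2*6)/(4*n) = -(-3)/(4*n) = 3/(4*n))
R(t) = -5 (R(t) = -7 + 2 = -5)
l(X, r) = 2 - 2*X*(4 + r) (l(X, r) = 2 - (X + X)*(r + 4) = 2 - 2*X*(4 + r))
l(R(3), w(-1, 4))*(90 + B(-12)) = (2 - 8*(-5) - 2*(-5)*(1 + (1/2)*(-1)))*(90 + (3/4)/(-12)) = (2 + 40 - 2*(-5)*(1 - 1/2))*(90 + (3/4)*(-1/12)) = (2 + 40 - 2*(-5)*1/2)*(90 - 1/16) = (2 + 40 + 5)*(1439/16) = 47*(1439/16) = 67633/16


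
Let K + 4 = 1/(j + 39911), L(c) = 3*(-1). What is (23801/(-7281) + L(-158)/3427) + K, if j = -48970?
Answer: -1643289667249/226040050233 ≈ -7.2699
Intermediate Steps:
L(c) = -3
K = -36237/9059 (K = -4 + 1/(-48970 + 39911) = -4 + 1/(-9059) = -4 - 1/9059 = -36237/9059 ≈ -4.0001)
(23801/(-7281) + L(-158)/3427) + K = (23801/(-7281) - 3/3427) - 36237/9059 = (23801*(-1/7281) - 3*1/3427) - 36237/9059 = (-23801/7281 - 3/3427) - 36237/9059 = -81587870/24951987 - 36237/9059 = -1643289667249/226040050233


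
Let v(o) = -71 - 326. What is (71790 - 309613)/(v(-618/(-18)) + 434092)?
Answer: -237823/433695 ≈ -0.54836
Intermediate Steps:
v(o) = -397
(71790 - 309613)/(v(-618/(-18)) + 434092) = (71790 - 309613)/(-397 + 434092) = -237823/433695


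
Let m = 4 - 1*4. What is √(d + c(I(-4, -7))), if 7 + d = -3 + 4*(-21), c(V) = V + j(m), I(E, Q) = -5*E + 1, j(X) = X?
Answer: I*√73 ≈ 8.544*I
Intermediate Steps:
m = 0 (m = 4 - 4 = 0)
I(E, Q) = 1 - 5*E
c(V) = V (c(V) = V + 0 = V)
d = -94 (d = -7 + (-3 + 4*(-21)) = -7 + (-3 - 84) = -7 - 87 = -94)
√(d + c(I(-4, -7))) = √(-94 + (1 - 5*(-4))) = √(-94 + (1 + 20)) = √(-94 + 21) = √(-73) = I*√73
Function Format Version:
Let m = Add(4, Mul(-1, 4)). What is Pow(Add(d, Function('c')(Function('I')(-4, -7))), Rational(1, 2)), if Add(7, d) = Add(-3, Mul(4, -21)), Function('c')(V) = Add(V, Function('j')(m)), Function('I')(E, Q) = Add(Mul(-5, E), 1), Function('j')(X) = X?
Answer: Mul(I, Pow(73, Rational(1, 2))) ≈ Mul(8.5440, I)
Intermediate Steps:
m = 0 (m = Add(4, -4) = 0)
Function('I')(E, Q) = Add(1, Mul(-5, E))
Function('c')(V) = V (Function('c')(V) = Add(V, 0) = V)
d = -94 (d = Add(-7, Add(-3, Mul(4, -21))) = Add(-7, Add(-3, -84)) = Add(-7, -87) = -94)
Pow(Add(d, Function('c')(Function('I')(-4, -7))), Rational(1, 2)) = Pow(Add(-94, Add(1, Mul(-5, -4))), Rational(1, 2)) = Pow(Add(-94, Add(1, 20)), Rational(1, 2)) = Pow(Add(-94, 21), Rational(1, 2)) = Pow(-73, Rational(1, 2)) = Mul(I, Pow(73, Rational(1, 2)))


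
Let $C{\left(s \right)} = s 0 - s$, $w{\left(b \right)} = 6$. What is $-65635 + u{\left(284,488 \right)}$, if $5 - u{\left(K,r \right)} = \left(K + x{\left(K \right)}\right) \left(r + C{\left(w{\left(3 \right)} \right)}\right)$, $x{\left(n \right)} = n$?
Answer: $-339406$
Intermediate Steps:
$C{\left(s \right)} = - s$ ($C{\left(s \right)} = 0 - s = - s$)
$u{\left(K,r \right)} = 5 - 2 K \left(-6 + r\right)$ ($u{\left(K,r \right)} = 5 - \left(K + K\right) \left(r - 6\right) = 5 - 2 K \left(r - 6\right) = 5 - 2 K \left(-6 + r\right)$)
$-65635 + u{\left(284,488 \right)} = -65635 + \left(5 + 12 \cdot 284 - 568 \cdot 488\right) = -65635 + \left(5 + 3408 - 277184\right) = -65635 - 273771 = -339406$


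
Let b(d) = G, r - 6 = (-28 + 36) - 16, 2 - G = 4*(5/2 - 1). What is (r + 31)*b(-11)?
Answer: -116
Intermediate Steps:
G = -4 (G = 2 - 4*(5/2 - 1) = 2 - 4*3/2 = 2 - 1*6 = 2 - 6 = -4)
r = -2 (r = 6 + ((-28 + 36) - 16) = 6 + (8 - 16) = 6 - 8 = -2)
b(d) = -4
(r + 31)*b(-11) = (-2 + 31)*(-4) = 29*(-4) = -116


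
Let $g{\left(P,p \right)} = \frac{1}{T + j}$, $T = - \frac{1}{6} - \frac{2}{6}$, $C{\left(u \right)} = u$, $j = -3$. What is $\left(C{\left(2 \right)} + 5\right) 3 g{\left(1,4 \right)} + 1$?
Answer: $-5$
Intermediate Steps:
$T = - \frac{1}{2}$ ($T = \left(-1\right) \frac{1}{6} - \frac{1}{3} = - \frac{1}{6} - \frac{1}{3} = - \frac{1}{2} \approx -0.5$)
$g{\left(P,p \right)} = - \frac{2}{7}$ ($g{\left(P,p \right)} = \frac{1}{- \frac{1}{2} - 3} = \frac{1}{- \frac{7}{2}} = - \frac{2}{7}$)
$\left(C{\left(2 \right)} + 5\right) 3 g{\left(1,4 \right)} + 1 = \left(2 + 5\right) 3 \left(- \frac{2}{7}\right) + 1 = 7 \cdot 3 \left(- \frac{2}{7}\right) + 1 = 21 \left(- \frac{2}{7}\right) + 1 = -6 + 1 = -5$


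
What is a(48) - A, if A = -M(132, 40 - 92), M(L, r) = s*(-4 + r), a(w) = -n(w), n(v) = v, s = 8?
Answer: -496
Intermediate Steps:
a(w) = -w
M(L, r) = -32 + 8*r (M(L, r) = 8*(-4 + r) = -32 + 8*r)
A = 448 (A = -(-32 + 8*(40 - 92)) = -(-32 + 8*(-52)) = -(-32 - 416) = -1*(-448) = 448)
a(48) - A = -1*48 - 1*448 = -48 - 448 = -496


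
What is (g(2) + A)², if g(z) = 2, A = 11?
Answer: 169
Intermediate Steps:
(g(2) + A)² = (2 + 11)² = 13² = 169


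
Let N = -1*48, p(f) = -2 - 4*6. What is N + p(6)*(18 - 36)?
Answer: 420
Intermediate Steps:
p(f) = -26 (p(f) = -2 - 24 = -26)
N = -48
N + p(6)*(18 - 36) = -48 - 26*(18 - 36) = -48 - 26*(-18) = -48 + 468 = 420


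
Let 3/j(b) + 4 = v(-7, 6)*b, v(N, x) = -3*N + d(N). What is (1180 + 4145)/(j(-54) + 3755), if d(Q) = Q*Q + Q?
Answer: 18136950/12789527 ≈ 1.4181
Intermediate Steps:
d(Q) = Q + Q² (d(Q) = Q² + Q = Q + Q²)
v(N, x) = -3*N + N*(1 + N)
j(b) = 3/(-4 + 63*b) (j(b) = 3/(-4 + (-7*(-2 - 7))*b) = 3/(-4 + (-7*(-9))*b) = 3/(-4 + 63*b))
(1180 + 4145)/(j(-54) + 3755) = (1180 + 4145)/(3/(-4 + 63*(-54)) + 3755) = 5325/(3/(-4 - 3402) + 3755) = 5325/(3/(-3406) + 3755) = 5325/(3*(-1/3406) + 3755) = 5325/(-3/3406 + 3755) = 5325/(12789527/3406) = 5325*(3406/12789527) = 18136950/12789527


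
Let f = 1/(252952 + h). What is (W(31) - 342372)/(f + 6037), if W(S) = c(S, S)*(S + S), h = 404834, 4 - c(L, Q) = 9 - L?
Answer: -224147157360/3971054083 ≈ -56.445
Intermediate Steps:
c(L, Q) = -5 + L (c(L, Q) = 4 - (9 - L) = 4 + (-9 + L) = -5 + L)
f = 1/657786 (f = 1/(252952 + 404834) = 1/657786 ≈ 1.5203e-6)
W(S) = 2*S*(-5 + S) (W(S) = (-5 + S)*(S + S) = (-5 + S)*(2*S) = 2*S*(-5 + S))
(W(31) - 342372)/(f + 6037) = (2*31*(-5 + 31) - 342372)/(1/657786 + 6037) = (2*31*26 - 342372)/(3971054083/657786) = (1612 - 342372)*(657786/3971054083) = -340760*657786/3971054083 = -224147157360/3971054083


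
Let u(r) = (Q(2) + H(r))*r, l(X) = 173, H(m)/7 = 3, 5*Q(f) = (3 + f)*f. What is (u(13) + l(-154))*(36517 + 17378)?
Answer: 25438440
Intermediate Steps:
Q(f) = f*(3 + f)/5 (Q(f) = ((3 + f)*f)/5 = (f*(3 + f))/5 = f*(3 + f)/5)
H(m) = 21 (H(m) = 7*3 = 21)
u(r) = 23*r (u(r) = ((⅕)*2*(3 + 2) + 21)*r = ((⅕)*2*5 + 21)*r = (2 + 21)*r = 23*r)
(u(13) + l(-154))*(36517 + 17378) = (23*13 + 173)*(36517 + 17378) = (299 + 173)*53895 = 472*53895 = 25438440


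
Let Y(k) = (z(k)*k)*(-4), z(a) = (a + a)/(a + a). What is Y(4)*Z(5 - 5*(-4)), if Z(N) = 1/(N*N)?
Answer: -16/625 ≈ -0.025600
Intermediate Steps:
z(a) = 1 (z(a) = (2*a)/((2*a)) = (2*a)*(1/(2*a)) = 1)
Y(k) = -4*k (Y(k) = (1*k)*(-4) = k*(-4) = -4*k)
Z(N) = N**(-2)
Y(4)*Z(5 - 5*(-4)) = (-4*4)/(5 - 5*(-4))**2 = -16/(5 + 20)**2 = -16/25**2 = -16*1/625 = -16/625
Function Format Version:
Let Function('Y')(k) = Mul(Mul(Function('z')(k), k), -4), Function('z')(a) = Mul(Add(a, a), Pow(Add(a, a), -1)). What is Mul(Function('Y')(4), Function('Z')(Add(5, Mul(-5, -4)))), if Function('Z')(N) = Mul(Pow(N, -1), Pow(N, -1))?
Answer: Rational(-16, 625) ≈ -0.025600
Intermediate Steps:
Function('z')(a) = 1 (Function('z')(a) = Mul(Mul(2, a), Pow(Mul(2, a), -1)) = Mul(Mul(2, a), Mul(Rational(1, 2), Pow(a, -1))) = 1)
Function('Y')(k) = Mul(-4, k) (Function('Y')(k) = Mul(Mul(1, k), -4) = Mul(k, -4) = Mul(-4, k))
Function('Z')(N) = Pow(N, -2)
Mul(Function('Y')(4), Function('Z')(Add(5, Mul(-5, -4)))) = Mul(Mul(-4, 4), Pow(Add(5, Mul(-5, -4)), -2)) = Mul(-16, Pow(Add(5, 20), -2)) = Mul(-16, Pow(25, -2)) = Mul(-16, Rational(1, 625)) = Rational(-16, 625)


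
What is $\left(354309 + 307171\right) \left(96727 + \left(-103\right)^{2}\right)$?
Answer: $71000617280$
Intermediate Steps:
$\left(354309 + 307171\right) \left(96727 + \left(-103\right)^{2}\right) = 661480 \left(96727 + 10609\right) = 661480 \cdot 107336 = 71000617280$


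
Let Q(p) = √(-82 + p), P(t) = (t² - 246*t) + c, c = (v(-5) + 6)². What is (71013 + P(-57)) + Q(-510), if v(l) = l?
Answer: 88285 + 4*I*√37 ≈ 88285.0 + 24.331*I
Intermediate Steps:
c = 1 (c = (-5 + 6)² = 1² = 1)
P(t) = 1 + t² - 246*t (P(t) = (t² - 246*t) + 1 = 1 + t² - 246*t)
(71013 + P(-57)) + Q(-510) = (71013 + (1 + (-57)² - 246*(-57))) + √(-82 - 510) = (71013 + (1 + 3249 + 14022)) + √(-592) = (71013 + 17272) + 4*I*√37 = 88285 + 4*I*√37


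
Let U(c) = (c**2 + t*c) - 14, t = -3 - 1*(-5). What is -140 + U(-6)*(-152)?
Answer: -1660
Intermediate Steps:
t = 2 (t = -3 + 5 = 2)
U(c) = -14 + c**2 + 2*c (U(c) = (c**2 + 2*c) - 14 = -14 + c**2 + 2*c)
-140 + U(-6)*(-152) = -140 + (-14 + (-6)**2 + 2*(-6))*(-152) = -140 + (-14 + 36 - 12)*(-152) = -140 + 10*(-152) = -140 - 1520 = -1660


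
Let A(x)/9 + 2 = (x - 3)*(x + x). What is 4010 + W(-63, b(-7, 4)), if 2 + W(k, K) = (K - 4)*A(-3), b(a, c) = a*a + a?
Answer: 15636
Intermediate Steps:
A(x) = -18 + 18*x*(-3 + x) (A(x) = -18 + 9*((x - 3)*(x + x)) = -18 + 9*((-3 + x)*(2*x)) = -18 + 9*(2*x*(-3 + x)) = -18 + 18*x*(-3 + x))
b(a, c) = a + a² (b(a, c) = a² + a = a + a²)
W(k, K) = -1226 + 306*K (W(k, K) = -2 + (K - 4)*(-18 - 54*(-3) + 18*(-3)²) = -2 + (-4 + K)*(-18 + 162 + 18*9) = -2 + (-4 + K)*(-18 + 162 + 162) = -2 + (-4 + K)*306 = -2 + (-1224 + 306*K) = -1226 + 306*K)
4010 + W(-63, b(-7, 4)) = 4010 + (-1226 + 306*(-7*(1 - 7))) = 4010 + (-1226 + 306*(-7*(-6))) = 4010 + (-1226 + 306*42) = 4010 + (-1226 + 12852) = 4010 + 11626 = 15636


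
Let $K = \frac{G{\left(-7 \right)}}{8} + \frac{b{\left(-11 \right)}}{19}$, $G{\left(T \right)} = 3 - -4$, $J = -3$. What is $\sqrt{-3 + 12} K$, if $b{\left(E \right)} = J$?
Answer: $\frac{327}{152} \approx 2.1513$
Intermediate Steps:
$G{\left(T \right)} = 7$ ($G{\left(T \right)} = 3 + 4 = 7$)
$b{\left(E \right)} = -3$
$K = \frac{109}{152}$ ($K = \frac{7}{8} - \frac{3}{19} = \frac{109}{152} \approx 0.7171$)
$\sqrt{-3 + 12} K = \sqrt{-3 + 12} \cdot \frac{109}{152} = \sqrt{9} \cdot \frac{109}{152} = 3 \cdot \frac{109}{152} = \frac{327}{152}$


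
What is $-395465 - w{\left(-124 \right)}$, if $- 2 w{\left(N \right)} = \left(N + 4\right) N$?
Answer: $-388025$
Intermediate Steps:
$w{\left(N \right)} = - \frac{N \left(4 + N\right)}{2}$ ($w{\left(N \right)} = - \frac{\left(N + 4\right) N}{2} = - \frac{\left(4 + N\right) N}{2} = - \frac{N \left(4 + N\right)}{2}$)
$-395465 - w{\left(-124 \right)} = -395465 - \left(- \frac{1}{2}\right) \left(-124\right) \left(4 - 124\right) = -395465 - \left(- \frac{1}{2}\right) \left(-124\right) \left(-120\right) = -395465 - -7440 = -395465 + 7440 = -388025$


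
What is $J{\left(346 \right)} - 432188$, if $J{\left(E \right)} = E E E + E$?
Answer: $40989894$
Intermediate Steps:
$J{\left(E \right)} = E + E^{3}$ ($J{\left(E \right)} = E^{2} E + E = E^{3} + E = E + E^{3}$)
$J{\left(346 \right)} - 432188 = \left(346 + 346^{3}\right) - 432188 = \left(346 + 41421736\right) - 432188 = 41422082 - 432188 = 40989894$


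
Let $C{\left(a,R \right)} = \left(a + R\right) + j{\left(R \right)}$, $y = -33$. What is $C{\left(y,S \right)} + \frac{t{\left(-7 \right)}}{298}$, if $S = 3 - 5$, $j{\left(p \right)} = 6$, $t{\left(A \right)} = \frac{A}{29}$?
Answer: $- \frac{250625}{8642} \approx -29.001$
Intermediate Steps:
$t{\left(A \right)} = \frac{A}{29}$ ($t{\left(A \right)} = A \frac{1}{29} = \frac{A}{29}$)
$S = -2$ ($S = 3 - 5 = -2$)
$C{\left(a,R \right)} = 6 + R + a$ ($C{\left(a,R \right)} = \left(a + R\right) + 6 = \left(R + a\right) + 6 = 6 + R + a$)
$C{\left(y,S \right)} + \frac{t{\left(-7 \right)}}{298} = \left(6 - 2 - 33\right) + \frac{\frac{1}{29} \left(-7\right)}{298} = -29 - \frac{7}{8642} = - \frac{250625}{8642}$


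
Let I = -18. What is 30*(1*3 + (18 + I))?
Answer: 90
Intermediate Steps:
30*(1*3 + (18 + I)) = 30*(1*3 + (18 - 18)) = 30*(3 + 0) = 30*3 = 90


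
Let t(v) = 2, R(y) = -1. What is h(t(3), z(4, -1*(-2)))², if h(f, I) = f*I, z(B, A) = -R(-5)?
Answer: 4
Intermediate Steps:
z(B, A) = 1 (z(B, A) = -1*(-1) = 1)
h(f, I) = I*f
h(t(3), z(4, -1*(-2)))² = (1*2)² = 2² = 4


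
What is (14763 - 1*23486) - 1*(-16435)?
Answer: 7712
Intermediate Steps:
(14763 - 1*23486) - 1*(-16435) = (14763 - 23486) + 16435 = -8723 + 16435 = 7712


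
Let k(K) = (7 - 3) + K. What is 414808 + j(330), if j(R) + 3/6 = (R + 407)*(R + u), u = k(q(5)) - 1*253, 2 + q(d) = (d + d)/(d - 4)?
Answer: 960801/2 ≈ 4.8040e+5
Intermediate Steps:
q(d) = -2 + 2*d/(-4 + d) (q(d) = -2 + (d + d)/(d - 4) = -2 + (2*d)/(-4 + d) = -2 + 2*d/(-4 + d))
k(K) = 4 + K
u = -241 (u = (4 + 8/(-4 + 5)) - 1*253 = (4 + 8/1) - 253 = (4 + 8*1) - 253 = (4 + 8) - 253 = 12 - 253 = -241)
j(R) = -1/2 + (-241 + R)*(407 + R) (j(R) = -1/2 + (R + 407)*(R - 241) = -1/2 + (407 + R)*(-241 + R) = -1/2 + (-241 + R)*(407 + R))
414808 + j(330) = 414808 + (-196175/2 + 330**2 + 166*330) = 414808 + (-196175/2 + 108900 + 54780) = 414808 + 131185/2 = 960801/2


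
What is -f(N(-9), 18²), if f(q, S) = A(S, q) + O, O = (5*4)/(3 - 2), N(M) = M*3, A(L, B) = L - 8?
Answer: -336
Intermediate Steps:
A(L, B) = -8 + L
N(M) = 3*M
O = 20 (O = 20/1 = 20*1 = 20)
f(q, S) = 12 + S (f(q, S) = (-8 + S) + 20 = 12 + S)
-f(N(-9), 18²) = -(12 + 18²) = -(12 + 324) = -1*336 = -336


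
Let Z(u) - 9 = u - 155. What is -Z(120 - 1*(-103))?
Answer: -77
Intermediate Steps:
Z(u) = -146 + u (Z(u) = 9 + (u - 155) = 9 + (-155 + u) = -146 + u)
-Z(120 - 1*(-103)) = -(-146 + (120 - 1*(-103))) = -(-146 + (120 + 103)) = -(-146 + 223) = -1*77 = -77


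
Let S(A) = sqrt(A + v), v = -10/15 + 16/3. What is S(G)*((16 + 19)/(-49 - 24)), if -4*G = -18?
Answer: -35*sqrt(330)/438 ≈ -1.4516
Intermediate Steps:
G = 9/2 (G = -1/4*(-18) = 9/2 ≈ 4.5000)
v = 14/3 (v = -10*1/15 + 16*(1/3) = -2/3 + 16/3 = 14/3 ≈ 4.6667)
S(A) = sqrt(14/3 + A) (S(A) = sqrt(A + 14/3) = sqrt(14/3 + A))
S(G)*((16 + 19)/(-49 - 24)) = (sqrt(42 + 9*(9/2))/3)*((16 + 19)/(-49 - 24)) = (sqrt(42 + 81/2)/3)*(35/(-73)) = (sqrt(165/2)/3)*(35*(-1/73)) = ((sqrt(330)/2)/3)*(-35/73) = (sqrt(330)/6)*(-35/73) = -35*sqrt(330)/438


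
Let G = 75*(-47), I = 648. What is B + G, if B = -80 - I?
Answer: -4253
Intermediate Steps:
G = -3525
B = -728 (B = -80 - 1*648 = -80 - 648 = -728)
B + G = -728 - 3525 = -4253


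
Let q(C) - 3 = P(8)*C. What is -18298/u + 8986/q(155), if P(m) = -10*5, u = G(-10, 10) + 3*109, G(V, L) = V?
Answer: -144603168/2455799 ≈ -58.882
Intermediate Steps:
u = 317 (u = -10 + 3*109 = -10 + 327 = 317)
P(m) = -50
q(C) = 3 - 50*C
-18298/u + 8986/q(155) = -18298/317 + 8986/(3 - 50*155) = -18298*1/317 + 8986/(3 - 7750) = -18298/317 + 8986/(-7747) = -18298/317 + 8986*(-1/7747) = -18298/317 - 8986/7747 = -144603168/2455799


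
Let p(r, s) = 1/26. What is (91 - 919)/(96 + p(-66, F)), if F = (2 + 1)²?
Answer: -21528/2497 ≈ -8.6216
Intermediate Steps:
F = 9 (F = 3² = 9)
p(r, s) = 1/26
(91 - 919)/(96 + p(-66, F)) = (91 - 919)/(96 + 1/26) = -828/2497/26 = -828*26/2497 = -21528/2497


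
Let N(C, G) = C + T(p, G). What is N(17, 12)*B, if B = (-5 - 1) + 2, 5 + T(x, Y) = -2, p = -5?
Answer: -40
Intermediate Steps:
T(x, Y) = -7 (T(x, Y) = -5 - 2 = -7)
N(C, G) = -7 + C (N(C, G) = C - 7 = -7 + C)
B = -4 (B = -6 + 2 = -4)
N(17, 12)*B = (-7 + 17)*(-4) = 10*(-4) = -40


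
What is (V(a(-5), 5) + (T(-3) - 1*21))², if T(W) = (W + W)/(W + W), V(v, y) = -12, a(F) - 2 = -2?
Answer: 1024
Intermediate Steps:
a(F) = 0 (a(F) = 2 - 2 = 0)
T(W) = 1 (T(W) = (2*W)/((2*W)) = (2*W)*(1/(2*W)) = 1)
(V(a(-5), 5) + (T(-3) - 1*21))² = (-12 + (1 - 1*21))² = (-12 + (1 - 21))² = (-12 - 20)² = (-32)² = 1024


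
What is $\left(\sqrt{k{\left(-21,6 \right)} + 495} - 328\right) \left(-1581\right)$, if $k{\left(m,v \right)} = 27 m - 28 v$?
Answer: $518568 - 6324 i \sqrt{15} \approx 5.1857 \cdot 10^{5} - 24493.0 i$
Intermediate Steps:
$k{\left(m,v \right)} = - 28 v + 27 m$
$\left(\sqrt{k{\left(-21,6 \right)} + 495} - 328\right) \left(-1581\right) = \left(\sqrt{\left(\left(-28\right) 6 + 27 \left(-21\right)\right) + 495} - 328\right) \left(-1581\right) = \left(\sqrt{\left(-168 - 567\right) + 495} - 328\right) \left(-1581\right) = \left(\sqrt{-735 + 495} - 328\right) \left(-1581\right) = \left(\sqrt{-240} - 328\right) \left(-1581\right) = \left(4 i \sqrt{15} - 328\right) \left(-1581\right) = \left(-328 + 4 i \sqrt{15}\right) \left(-1581\right) = 518568 - 6324 i \sqrt{15}$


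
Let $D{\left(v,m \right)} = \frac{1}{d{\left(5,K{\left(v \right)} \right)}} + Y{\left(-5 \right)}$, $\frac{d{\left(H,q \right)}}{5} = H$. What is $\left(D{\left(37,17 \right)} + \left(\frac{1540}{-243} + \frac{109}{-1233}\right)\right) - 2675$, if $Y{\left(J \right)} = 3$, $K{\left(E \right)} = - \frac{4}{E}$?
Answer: $- \frac{2229153584}{832275} \approx -2678.4$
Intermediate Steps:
$d{\left(H,q \right)} = 5 H$
$D{\left(v,m \right)} = \frac{76}{25}$ ($D{\left(v,m \right)} = \frac{1}{5 \cdot 5} + 3 = \frac{1}{25} + 3 = \frac{76}{25}$)
$\left(D{\left(37,17 \right)} + \left(\frac{1540}{-243} + \frac{109}{-1233}\right)\right) - 2675 = \left(\frac{76}{25} + \left(\frac{1540}{-243} + \frac{109}{-1233}\right)\right) - 2675 = \left(\frac{76}{25} + \left(1540 \left(- \frac{1}{243}\right) + 109 \left(- \frac{1}{1233}\right)\right)\right) - 2675 = \left(\frac{76}{25} - \frac{213923}{33291}\right) - 2675 = - \frac{2817959}{832275} - 2675 = - \frac{2229153584}{832275}$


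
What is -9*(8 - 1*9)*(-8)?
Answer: -72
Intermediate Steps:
-9*(8 - 1*9)*(-8) = -9*(8 - 9)*(-8) = -9*(-1)*(-8) = 9*(-8) = -72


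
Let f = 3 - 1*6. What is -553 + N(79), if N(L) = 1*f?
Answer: -556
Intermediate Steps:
f = -3 (f = 3 - 6 = -3)
N(L) = -3 (N(L) = 1*(-3) = -3)
-553 + N(79) = -553 - 3 = -556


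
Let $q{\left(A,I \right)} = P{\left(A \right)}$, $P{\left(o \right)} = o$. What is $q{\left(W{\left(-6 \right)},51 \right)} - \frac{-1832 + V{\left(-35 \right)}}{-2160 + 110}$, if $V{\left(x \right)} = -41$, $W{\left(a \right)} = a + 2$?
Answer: $- \frac{10073}{2050} \approx -4.9137$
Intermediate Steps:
$W{\left(a \right)} = 2 + a$
$q{\left(A,I \right)} = A$
$q{\left(W{\left(-6 \right)},51 \right)} - \frac{-1832 + V{\left(-35 \right)}}{-2160 + 110} = \left(2 - 6\right) - \frac{-1832 - 41}{-2160 + 110} = -4 - - \frac{1873}{-2050} = -4 - \left(-1873\right) \left(- \frac{1}{2050}\right) = -4 - \frac{1873}{2050} = - \frac{10073}{2050}$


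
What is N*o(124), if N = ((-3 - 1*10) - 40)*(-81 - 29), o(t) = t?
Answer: 722920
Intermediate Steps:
N = 5830 (N = ((-3 - 10) - 40)*(-110) = (-13 - 40)*(-110) = -53*(-110) = 5830)
N*o(124) = 5830*124 = 722920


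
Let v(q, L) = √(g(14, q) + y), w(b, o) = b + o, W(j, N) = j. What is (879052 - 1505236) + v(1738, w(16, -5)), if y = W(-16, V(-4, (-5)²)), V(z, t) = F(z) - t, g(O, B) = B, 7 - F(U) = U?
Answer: -626184 + √1722 ≈ -6.2614e+5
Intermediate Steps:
F(U) = 7 - U
V(z, t) = 7 - t - z (V(z, t) = (7 - z) - t = 7 - t - z)
y = -16
v(q, L) = √(-16 + q) (v(q, L) = √(q - 16) = √(-16 + q))
(879052 - 1505236) + v(1738, w(16, -5)) = (879052 - 1505236) + √(-16 + 1738) = -626184 + √1722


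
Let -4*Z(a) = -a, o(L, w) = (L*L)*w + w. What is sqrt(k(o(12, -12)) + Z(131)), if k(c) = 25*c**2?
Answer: sqrt(302760131)/2 ≈ 8700.0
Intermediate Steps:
o(L, w) = w + w*L**2 (o(L, w) = L**2*w + w = w*L**2 + w = w + w*L**2)
Z(a) = a/4 (Z(a) = -(-1)*a/4 = a/4)
sqrt(k(o(12, -12)) + Z(131)) = sqrt(25*(-12*(1 + 12**2))**2 + (1/4)*131) = sqrt(25*(-12*(1 + 144))**2 + 131/4) = sqrt(25*(-12*145)**2 + 131/4) = sqrt(25*(-1740)**2 + 131/4) = sqrt(25*3027600 + 131/4) = sqrt(75690000 + 131/4) = sqrt(302760131/4) = sqrt(302760131)/2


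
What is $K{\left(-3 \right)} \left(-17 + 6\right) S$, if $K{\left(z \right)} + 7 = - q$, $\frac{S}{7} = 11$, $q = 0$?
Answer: $5929$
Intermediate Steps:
$S = 77$ ($S = 7 \cdot 11 = 77$)
$K{\left(z \right)} = -7$ ($K{\left(z \right)} = -7 - 0 = -7 + 0 = -7$)
$K{\left(-3 \right)} \left(-17 + 6\right) S = - 7 \left(-17 + 6\right) 77 = - 7 \left(\left(-11\right) 77\right) = \left(-7\right) \left(-847\right) = 5929$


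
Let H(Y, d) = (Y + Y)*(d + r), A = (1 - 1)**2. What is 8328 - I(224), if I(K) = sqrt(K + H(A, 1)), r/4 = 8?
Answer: 8328 - 4*sqrt(14) ≈ 8313.0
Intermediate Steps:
r = 32 (r = 4*8 = 32)
A = 0 (A = 0**2 = 0)
H(Y, d) = 2*Y*(32 + d) (H(Y, d) = (Y + Y)*(d + 32) = (2*Y)*(32 + d) = 2*Y*(32 + d))
I(K) = sqrt(K) (I(K) = sqrt(K + 2*0*(32 + 1)) = sqrt(K + 2*0*33) = sqrt(K + 0) = sqrt(K))
8328 - I(224) = 8328 - sqrt(224) = 8328 - 4*sqrt(14)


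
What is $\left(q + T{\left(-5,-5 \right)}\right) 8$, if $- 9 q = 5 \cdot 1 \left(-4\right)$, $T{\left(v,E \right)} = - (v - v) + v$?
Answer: $- \frac{200}{9} \approx -22.222$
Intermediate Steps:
$T{\left(v,E \right)} = v$ ($T{\left(v,E \right)} = \left(-1\right) 0 + v = 0 + v = v$)
$q = \frac{20}{9}$ ($q = - \frac{5 \cdot 1 \left(-4\right)}{9} = - \frac{5 \left(-4\right)}{9} = \left(- \frac{1}{9}\right) \left(-20\right) = \frac{20}{9} \approx 2.2222$)
$\left(q + T{\left(-5,-5 \right)}\right) 8 = \left(\frac{20}{9} - 5\right) 8 = \left(- \frac{25}{9}\right) 8 = - \frac{200}{9}$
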